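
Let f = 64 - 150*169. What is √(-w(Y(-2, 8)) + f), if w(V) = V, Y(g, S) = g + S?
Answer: 2*I*√6323 ≈ 159.03*I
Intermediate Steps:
Y(g, S) = S + g
f = -25286 (f = 64 - 25350 = -25286)
√(-w(Y(-2, 8)) + f) = √(-(8 - 2) - 25286) = √(-1*6 - 25286) = √(-6 - 25286) = √(-25292) = 2*I*√6323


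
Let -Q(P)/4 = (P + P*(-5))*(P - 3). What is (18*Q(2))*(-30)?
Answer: 17280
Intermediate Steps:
Q(P) = 16*P*(-3 + P) (Q(P) = -4*(P + P*(-5))*(P - 3) = -4*(P - 5*P)*(-3 + P) = -4*(-4*P)*(-3 + P) = -(-16)*P*(-3 + P) = 16*P*(-3 + P))
(18*Q(2))*(-30) = (18*(16*2*(-3 + 2)))*(-30) = (18*(16*2*(-1)))*(-30) = (18*(-32))*(-30) = -576*(-30) = 17280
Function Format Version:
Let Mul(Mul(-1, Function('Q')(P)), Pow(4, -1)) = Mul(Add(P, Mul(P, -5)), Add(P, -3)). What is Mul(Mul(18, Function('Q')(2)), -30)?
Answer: 17280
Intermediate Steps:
Function('Q')(P) = Mul(16, P, Add(-3, P)) (Function('Q')(P) = Mul(-4, Mul(Add(P, Mul(P, -5)), Add(P, -3))) = Mul(-4, Mul(Add(P, Mul(-5, P)), Add(-3, P))) = Mul(-4, Mul(Mul(-4, P), Add(-3, P))) = Mul(-4, Mul(-4, P, Add(-3, P))) = Mul(16, P, Add(-3, P)))
Mul(Mul(18, Function('Q')(2)), -30) = Mul(Mul(18, Mul(16, 2, Add(-3, 2))), -30) = Mul(Mul(18, Mul(16, 2, -1)), -30) = Mul(Mul(18, -32), -30) = Mul(-576, -30) = 17280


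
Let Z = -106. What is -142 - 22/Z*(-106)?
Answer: -164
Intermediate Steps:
-142 - 22/Z*(-106) = -142 - 22/(-106)*(-106) = -142 - 22*(-1/106)*(-106) = -142 + (11/53)*(-106) = -142 - 22 = -164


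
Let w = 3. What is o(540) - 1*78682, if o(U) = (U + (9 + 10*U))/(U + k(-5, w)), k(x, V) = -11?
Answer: -41616829/529 ≈ -78671.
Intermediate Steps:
o(U) = (9 + 11*U)/(-11 + U) (o(U) = (U + (9 + 10*U))/(U - 11) = (9 + 11*U)/(-11 + U))
o(540) - 1*78682 = (9 + 11*540)/(-11 + 540) - 1*78682 = (9 + 5940)/529 - 78682 = (1/529)*5949 - 78682 = 5949/529 - 78682 = -41616829/529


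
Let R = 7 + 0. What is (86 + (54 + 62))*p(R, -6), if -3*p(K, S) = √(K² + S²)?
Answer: -202*√85/3 ≈ -620.78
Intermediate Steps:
R = 7
p(K, S) = -√(K² + S²)/3
(86 + (54 + 62))*p(R, -6) = (86 + (54 + 62))*(-√(7² + (-6)²)/3) = (86 + 116)*(-√(49 + 36)/3) = 202*(-√85/3) = -202*√85/3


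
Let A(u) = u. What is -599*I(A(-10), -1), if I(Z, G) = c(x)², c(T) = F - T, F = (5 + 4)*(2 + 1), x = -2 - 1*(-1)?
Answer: -469616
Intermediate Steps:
x = -1 (x = -2 + 1 = -1)
F = 27 (F = 9*3 = 27)
c(T) = 27 - T
I(Z, G) = 784 (I(Z, G) = (27 - 1*(-1))² = (27 + 1)² = 28² = 784)
-599*I(A(-10), -1) = -599*784 = -469616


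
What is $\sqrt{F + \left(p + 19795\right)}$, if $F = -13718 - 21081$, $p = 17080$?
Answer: $2 \sqrt{519} \approx 45.563$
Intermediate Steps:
$F = -34799$ ($F = -13718 - 21081 = -34799$)
$\sqrt{F + \left(p + 19795\right)} = \sqrt{-34799 + \left(17080 + 19795\right)} = \sqrt{-34799 + 36875} = \sqrt{2076} = 2 \sqrt{519}$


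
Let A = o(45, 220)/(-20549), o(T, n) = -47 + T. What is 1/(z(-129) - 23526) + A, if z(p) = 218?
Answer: 26067/478956092 ≈ 5.4425e-5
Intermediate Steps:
A = 2/20549 (A = (-47 + 45)/(-20549) = -2*(-1/20549) = 2/20549 ≈ 9.7328e-5)
1/(z(-129) - 23526) + A = 1/(218 - 23526) + 2/20549 = 1/(-23308) + 2/20549 = -1/23308 + 2/20549 = 26067/478956092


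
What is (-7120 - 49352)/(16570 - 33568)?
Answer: 9412/2833 ≈ 3.3223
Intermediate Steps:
(-7120 - 49352)/(16570 - 33568) = -56472/(-16998) = -56472*(-1/16998) = 9412/2833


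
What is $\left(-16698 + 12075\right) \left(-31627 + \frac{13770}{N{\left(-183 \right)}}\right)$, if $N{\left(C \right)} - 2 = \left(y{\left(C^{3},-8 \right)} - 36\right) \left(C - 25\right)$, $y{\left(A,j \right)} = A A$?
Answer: $\frac{571112636737177655615406}{3906068702549831} \approx 1.4621 \cdot 10^{8}$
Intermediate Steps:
$y{\left(A,j \right)} = A^{2}$
$N{\left(C \right)} = 2 + \left(-36 + C^{6}\right) \left(-25 + C\right)$ ($N{\left(C \right)} = 2 + \left(\left(C^{3}\right)^{2} - 36\right) \left(C - 25\right) = 2 + \left(C^{6} - 36\right) \left(-25 + C\right) = 2 + \left(-36 + C^{6}\right) \left(-25 + C\right)$)
$\left(-16698 + 12075\right) \left(-31627 + \frac{13770}{N{\left(-183 \right)}}\right) = \left(-16698 + 12075\right) \left(-31627 + \frac{13770}{902 + \left(-183\right)^{7} - -6588 - 25 \left(-183\right)^{6}}\right) = - 4623 \left(-31627 + \frac{13770}{902 - 6873178582377927 + 6588 - 938958822729225}\right) = - 4623 \left(-31627 + \frac{13770}{-7812137405099662}\right) = - 4623 \left(-31627 + 13770 \left(- \frac{1}{7812137405099662}\right)\right) = - 4623 \left(-31627 - \frac{6885}{3906068702549831}\right) = \left(-4623\right) \left(- \frac{123537234855543511922}{3906068702549831}\right) = \frac{571112636737177655615406}{3906068702549831}$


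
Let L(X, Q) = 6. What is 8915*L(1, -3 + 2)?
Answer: 53490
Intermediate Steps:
8915*L(1, -3 + 2) = 8915*6 = 53490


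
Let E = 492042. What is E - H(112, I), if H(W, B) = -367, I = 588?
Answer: 492409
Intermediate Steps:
E - H(112, I) = 492042 - 1*(-367) = 492042 + 367 = 492409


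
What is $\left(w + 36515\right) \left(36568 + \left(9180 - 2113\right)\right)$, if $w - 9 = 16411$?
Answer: $2309818725$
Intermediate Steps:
$w = 16420$ ($w = 9 + 16411 = 16420$)
$\left(w + 36515\right) \left(36568 + \left(9180 - 2113\right)\right) = \left(16420 + 36515\right) \left(36568 + \left(9180 - 2113\right)\right) = 52935 \left(36568 + \left(9180 - 2113\right)\right) = 52935 \left(36568 + 7067\right) = 52935 \cdot 43635 = 2309818725$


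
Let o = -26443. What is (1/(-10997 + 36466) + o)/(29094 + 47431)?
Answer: -673476766/1949015225 ≈ -0.34555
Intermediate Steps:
(1/(-10997 + 36466) + o)/(29094 + 47431) = (1/(-10997 + 36466) - 26443)/(29094 + 47431) = (1/25469 - 26443)/76525 = (1/25469 - 26443)*(1/76525) = -673476766/25469*1/76525 = -673476766/1949015225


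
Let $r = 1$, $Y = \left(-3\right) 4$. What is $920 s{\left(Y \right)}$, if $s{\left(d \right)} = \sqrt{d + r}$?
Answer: $920 i \sqrt{11} \approx 3051.3 i$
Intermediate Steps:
$Y = -12$
$s{\left(d \right)} = \sqrt{1 + d}$ ($s{\left(d \right)} = \sqrt{d + 1} = \sqrt{1 + d}$)
$920 s{\left(Y \right)} = 920 \sqrt{1 - 12} = 920 \sqrt{-11} = 920 i \sqrt{11}$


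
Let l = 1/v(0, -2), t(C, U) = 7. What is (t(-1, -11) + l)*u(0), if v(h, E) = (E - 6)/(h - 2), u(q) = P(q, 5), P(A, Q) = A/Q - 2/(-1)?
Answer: 29/2 ≈ 14.500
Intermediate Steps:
P(A, Q) = 2 + A/Q (P(A, Q) = A/Q - 2*(-1) = A/Q + 2 = 2 + A/Q)
u(q) = 2 + q/5
v(h, E) = (-6 + E)/(-2 + h)
l = ¼ (l = 1/((-6 - 2)/(-2 + 0)) = 1/(-8/(-2)) = 1/(-½*(-8)) = 1/4 = ¼ ≈ 0.25000)
(t(-1, -11) + l)*u(0) = (7 + ¼)*(2 + (⅕)*0) = 29*(2 + 0)/4 = (29/4)*2 = 29/2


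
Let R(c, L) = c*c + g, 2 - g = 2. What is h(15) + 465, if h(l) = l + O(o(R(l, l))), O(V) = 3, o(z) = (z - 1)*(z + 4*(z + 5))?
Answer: 483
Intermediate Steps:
g = 0 (g = 2 - 1*2 = 2 - 2 = 0)
R(c, L) = c² (R(c, L) = c*c + 0 = c² + 0 = c²)
o(z) = (-1 + z)*(20 + 5*z) (o(z) = (-1 + z)*(z + 4*(5 + z)) = (-1 + z)*(z + (20 + 4*z)) = (-1 + z)*(20 + 5*z))
h(l) = 3 + l (h(l) = l + 3 = 3 + l)
h(15) + 465 = (3 + 15) + 465 = 18 + 465 = 483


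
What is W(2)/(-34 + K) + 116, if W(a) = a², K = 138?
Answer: 3017/26 ≈ 116.04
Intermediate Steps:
W(2)/(-34 + K) + 116 = 2²/(-34 + 138) + 116 = 4/104 + 116 = 4*(1/104) + 116 = 1/26 + 116 = 3017/26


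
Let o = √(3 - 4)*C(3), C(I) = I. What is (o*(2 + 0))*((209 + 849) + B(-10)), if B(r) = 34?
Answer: 6552*I ≈ 6552.0*I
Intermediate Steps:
o = 3*I (o = √(3 - 4)*3 = √(-1)*3 = I*3 = 3*I ≈ 3.0*I)
(o*(2 + 0))*((209 + 849) + B(-10)) = ((3*I)*(2 + 0))*((209 + 849) + 34) = ((3*I)*2)*(1058 + 34) = (6*I)*1092 = 6552*I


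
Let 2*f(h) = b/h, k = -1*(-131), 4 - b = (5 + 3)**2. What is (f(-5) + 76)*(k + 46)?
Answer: 14514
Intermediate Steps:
b = -60 (b = 4 - (5 + 3)**2 = 4 - 1*8**2 = 4 - 1*64 = 4 - 64 = -60)
k = 131
f(h) = -30/h (f(h) = (-60/h)/2 = -30/h)
(f(-5) + 76)*(k + 46) = (-30/(-5) + 76)*(131 + 46) = (-30*(-1/5) + 76)*177 = (6 + 76)*177 = 82*177 = 14514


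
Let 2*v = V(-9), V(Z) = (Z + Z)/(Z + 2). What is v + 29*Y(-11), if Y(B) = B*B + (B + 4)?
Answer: 23151/7 ≈ 3307.3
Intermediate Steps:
V(Z) = 2*Z/(2 + Z) (V(Z) = (2*Z)/(2 + Z) = 2*Z/(2 + Z))
Y(B) = 4 + B + B² (Y(B) = B² + (4 + B) = 4 + B + B²)
v = 9/7 (v = (2*(-9)/(2 - 9))/2 = (2*(-9)/(-7))/2 = (2*(-9)*(-⅐))/2 = (½)*(18/7) = 9/7 ≈ 1.2857)
v + 29*Y(-11) = 9/7 + 29*(4 - 11 + (-11)²) = 9/7 + 29*(4 - 11 + 121) = 9/7 + 29*114 = 9/7 + 3306 = 23151/7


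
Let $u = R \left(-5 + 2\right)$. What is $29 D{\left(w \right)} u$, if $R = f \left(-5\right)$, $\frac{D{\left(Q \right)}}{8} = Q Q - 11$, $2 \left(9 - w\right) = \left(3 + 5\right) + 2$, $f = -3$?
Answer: $-52200$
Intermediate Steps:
$w = 4$ ($w = 9 - \frac{\left(3 + 5\right) + 2}{2} = 9 - \frac{8 + 2}{2} = 9 - 5 = 4$)
$D{\left(Q \right)} = -88 + 8 Q^{2}$ ($D{\left(Q \right)} = 8 \left(Q Q - 11\right) = 8 \left(Q^{2} - 11\right) = 8 \left(-11 + Q^{2}\right) = -88 + 8 Q^{2}$)
$R = 15$ ($R = \left(-3\right) \left(-5\right) = 15$)
$u = -45$ ($u = 15 \left(-5 + 2\right) = 15 \left(-3\right) = -45$)
$29 D{\left(w \right)} u = 29 \left(-88 + 8 \cdot 4^{2}\right) \left(-45\right) = 29 \left(-88 + 8 \cdot 16\right) \left(-45\right) = 29 \left(-88 + 128\right) \left(-45\right) = 29 \cdot 40 \left(-45\right) = 1160 \left(-45\right) = -52200$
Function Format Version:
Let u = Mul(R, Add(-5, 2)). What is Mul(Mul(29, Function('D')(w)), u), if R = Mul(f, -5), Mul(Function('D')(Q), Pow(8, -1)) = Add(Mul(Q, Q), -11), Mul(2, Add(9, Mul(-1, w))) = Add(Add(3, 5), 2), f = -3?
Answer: -52200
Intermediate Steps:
w = 4 (w = Add(9, Mul(Rational(-1, 2), Add(Add(3, 5), 2))) = Add(9, Mul(Rational(-1, 2), Add(8, 2))) = Add(9, Mul(Rational(-1, 2), 10)) = Add(9, -5) = 4)
Function('D')(Q) = Add(-88, Mul(8, Pow(Q, 2))) (Function('D')(Q) = Mul(8, Add(Mul(Q, Q), -11)) = Mul(8, Add(Pow(Q, 2), -11)) = Mul(8, Add(-11, Pow(Q, 2))) = Add(-88, Mul(8, Pow(Q, 2))))
R = 15 (R = Mul(-3, -5) = 15)
u = -45 (u = Mul(15, Add(-5, 2)) = Mul(15, -3) = -45)
Mul(Mul(29, Function('D')(w)), u) = Mul(Mul(29, Add(-88, Mul(8, Pow(4, 2)))), -45) = Mul(Mul(29, Add(-88, Mul(8, 16))), -45) = Mul(Mul(29, Add(-88, 128)), -45) = Mul(Mul(29, 40), -45) = Mul(1160, -45) = -52200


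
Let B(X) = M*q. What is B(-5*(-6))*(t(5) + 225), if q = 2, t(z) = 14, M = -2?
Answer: -956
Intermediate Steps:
B(X) = -4 (B(X) = -2*2 = -4)
B(-5*(-6))*(t(5) + 225) = -4*(14 + 225) = -4*239 = -956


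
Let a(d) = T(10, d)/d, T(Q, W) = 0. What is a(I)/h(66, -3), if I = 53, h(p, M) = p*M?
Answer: 0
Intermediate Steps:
h(p, M) = M*p
a(d) = 0 (a(d) = 0/d = 0)
a(I)/h(66, -3) = 0/((-3*66)) = 0/(-198) = 0*(-1/198) = 0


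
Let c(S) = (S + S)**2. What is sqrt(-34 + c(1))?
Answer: I*sqrt(30) ≈ 5.4772*I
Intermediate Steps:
c(S) = 4*S**2 (c(S) = (2*S)**2 = 4*S**2)
sqrt(-34 + c(1)) = sqrt(-34 + 4*1**2) = sqrt(-34 + 4*1) = sqrt(-34 + 4) = sqrt(-30) = I*sqrt(30)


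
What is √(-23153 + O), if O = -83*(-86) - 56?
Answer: I*√16071 ≈ 126.77*I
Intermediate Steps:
O = 7082 (O = 7138 - 56 = 7082)
√(-23153 + O) = √(-23153 + 7082) = √(-16071) = I*√16071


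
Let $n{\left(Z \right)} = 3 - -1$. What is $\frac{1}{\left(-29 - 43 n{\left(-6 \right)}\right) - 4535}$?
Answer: $- \frac{1}{4736} \approx -0.00021115$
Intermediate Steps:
$n{\left(Z \right)} = 4$ ($n{\left(Z \right)} = 3 + 1 = 4$)
$\frac{1}{\left(-29 - 43 n{\left(-6 \right)}\right) - 4535} = \frac{1}{\left(-29 - 172\right) - 4535} = \frac{1}{-201 - 4535} = \frac{1}{-4736} = - \frac{1}{4736}$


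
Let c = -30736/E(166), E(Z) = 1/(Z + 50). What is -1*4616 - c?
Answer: 6634360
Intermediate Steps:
E(Z) = 1/(50 + Z)
c = -6638976 (c = -30736/(1/(50 + 166)) = -30736/(1/216) = -30736/1/216 = -30736*216 = -6638976)
-1*4616 - c = -1*4616 - 1*(-6638976) = -4616 + 6638976 = 6634360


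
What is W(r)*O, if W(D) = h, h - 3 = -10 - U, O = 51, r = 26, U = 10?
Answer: -867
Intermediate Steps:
h = -17 (h = 3 + (-10 - 1*10) = 3 + (-10 - 10) = 3 - 20 = -17)
W(D) = -17
W(r)*O = -17*51 = -867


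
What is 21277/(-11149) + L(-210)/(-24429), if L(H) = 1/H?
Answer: -109152913781/57195373410 ≈ -1.9084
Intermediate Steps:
21277/(-11149) + L(-210)/(-24429) = 21277/(-11149) + 1/(-210*(-24429)) = 21277*(-1/11149) - 1/210*(-1/24429) = -21277/11149 + 1/5130090 = -109152913781/57195373410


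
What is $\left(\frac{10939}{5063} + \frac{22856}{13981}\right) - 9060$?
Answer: $- \frac{641050717093}{70785803} \approx -9056.2$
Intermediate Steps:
$\left(\frac{10939}{5063} + \frac{22856}{13981}\right) - 9060 = \frac{268658087}{70785803} - 9060 = - \frac{641050717093}{70785803}$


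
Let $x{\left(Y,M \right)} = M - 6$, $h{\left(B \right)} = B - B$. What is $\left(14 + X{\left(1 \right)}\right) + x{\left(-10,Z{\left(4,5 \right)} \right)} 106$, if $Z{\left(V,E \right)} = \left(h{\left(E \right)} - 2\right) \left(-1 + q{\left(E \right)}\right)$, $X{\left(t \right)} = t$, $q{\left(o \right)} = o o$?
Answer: $-5709$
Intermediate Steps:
$q{\left(o \right)} = o^{2}$
$h{\left(B \right)} = 0$
$Z{\left(V,E \right)} = 2 - 2 E^{2}$ ($Z{\left(V,E \right)} = \left(0 - 2\right) \left(-1 + E^{2}\right) = - 2 \left(-1 + E^{2}\right) = 2 - 2 E^{2}$)
$x{\left(Y,M \right)} = -6 + M$ ($x{\left(Y,M \right)} = M - 6 = -6 + M$)
$\left(14 + X{\left(1 \right)}\right) + x{\left(-10,Z{\left(4,5 \right)} \right)} 106 = \left(14 + 1\right) + \left(-6 + \left(2 - 2 \cdot 5^{2}\right)\right) 106 = 15 + \left(-6 + \left(2 - 50\right)\right) 106 = 15 + \left(-6 - 48\right) 106 = 15 - 5724 = -5709$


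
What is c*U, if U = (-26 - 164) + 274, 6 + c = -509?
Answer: -43260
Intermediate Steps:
c = -515 (c = -6 - 509 = -515)
U = 84 (U = -190 + 274 = 84)
c*U = -515*84 = -43260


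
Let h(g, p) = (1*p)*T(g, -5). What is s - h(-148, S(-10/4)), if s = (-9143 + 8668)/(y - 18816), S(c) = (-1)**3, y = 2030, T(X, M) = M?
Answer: -83455/16786 ≈ -4.9717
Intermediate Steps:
S(c) = -1
h(g, p) = -5*p (h(g, p) = (1*p)*(-5) = p*(-5) = -5*p)
s = 475/16786 (s = (-9143 + 8668)/(2030 - 18816) = -475/(-16786) = -475*(-1/16786) = 475/16786 ≈ 0.028297)
s - h(-148, S(-10/4)) = 475/16786 - (-5)*(-1) = 475/16786 - 1*5 = 475/16786 - 5 = -83455/16786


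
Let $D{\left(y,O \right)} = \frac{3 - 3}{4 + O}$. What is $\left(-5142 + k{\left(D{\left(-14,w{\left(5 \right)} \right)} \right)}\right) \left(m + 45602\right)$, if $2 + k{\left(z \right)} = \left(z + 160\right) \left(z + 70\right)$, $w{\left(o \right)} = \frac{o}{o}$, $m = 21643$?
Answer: $407235720$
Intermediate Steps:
$w{\left(o \right)} = 1$
$D{\left(y,O \right)} = 0$ ($D{\left(y,O \right)} = \frac{0}{4 + O} = 0$)
$k{\left(z \right)} = -2 + \left(70 + z\right) \left(160 + z\right)$ ($k{\left(z \right)} = -2 + \left(z + 160\right) \left(z + 70\right) = -2 + \left(160 + z\right) \left(70 + z\right) = -2 + \left(70 + z\right) \left(160 + z\right)$)
$\left(-5142 + k{\left(D{\left(-14,w{\left(5 \right)} \right)} \right)}\right) \left(m + 45602\right) = \left(-5142 + \left(11198 + 0^{2} + 230 \cdot 0\right)\right) \left(21643 + 45602\right) = \left(-5142 + \left(11198 + 0 + 0\right)\right) 67245 = \left(-5142 + 11198\right) 67245 = 6056 \cdot 67245 = 407235720$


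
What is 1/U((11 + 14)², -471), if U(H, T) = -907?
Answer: -1/907 ≈ -0.0011025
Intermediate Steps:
1/U((11 + 14)², -471) = 1/(-907) = -1/907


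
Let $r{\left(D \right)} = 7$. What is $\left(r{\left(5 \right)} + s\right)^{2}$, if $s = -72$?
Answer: $4225$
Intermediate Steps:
$\left(r{\left(5 \right)} + s\right)^{2} = \left(7 - 72\right)^{2} = \left(-65\right)^{2} = 4225$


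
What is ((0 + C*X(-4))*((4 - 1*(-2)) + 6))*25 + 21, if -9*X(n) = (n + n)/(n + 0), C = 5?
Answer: -937/3 ≈ -312.33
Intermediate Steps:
X(n) = -2/9 (X(n) = -(n + n)/(9*(n + 0)) = -2*n/(9*n) = -⅑*2 = -2/9)
((0 + C*X(-4))*((4 - 1*(-2)) + 6))*25 + 21 = ((0 + 5*(-2/9))*((4 - 1*(-2)) + 6))*25 + 21 = ((0 - 10/9)*((4 + 2) + 6))*25 + 21 = -10*(6 + 6)/9*25 + 21 = -10/9*12*25 + 21 = -40/3*25 + 21 = -1000/3 + 21 = -937/3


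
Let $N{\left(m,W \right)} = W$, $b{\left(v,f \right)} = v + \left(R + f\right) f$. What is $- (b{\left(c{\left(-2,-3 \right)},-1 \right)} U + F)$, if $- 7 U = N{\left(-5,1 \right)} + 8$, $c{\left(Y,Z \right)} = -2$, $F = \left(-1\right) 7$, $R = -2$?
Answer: $\frac{58}{7} \approx 8.2857$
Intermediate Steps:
$F = -7$
$b{\left(v,f \right)} = v + f \left(-2 + f\right)$ ($b{\left(v,f \right)} = v + \left(-2 + f\right) f = v + f \left(-2 + f\right)$)
$U = - \frac{9}{7}$ ($U = - \frac{1 + 8}{7} = \left(- \frac{1}{7}\right) 9 = - \frac{9}{7} \approx -1.2857$)
$- (b{\left(c{\left(-2,-3 \right)},-1 \right)} U + F) = - (\left(-2 + \left(-1\right)^{2} - -2\right) \left(- \frac{9}{7}\right) - 7) = - (\left(-2 + 1 + 2\right) \left(- \frac{9}{7}\right) - 7) = - (1 \left(- \frac{9}{7}\right) - 7) = - (- \frac{9}{7} - 7) = \left(-1\right) \left(- \frac{58}{7}\right) = \frac{58}{7}$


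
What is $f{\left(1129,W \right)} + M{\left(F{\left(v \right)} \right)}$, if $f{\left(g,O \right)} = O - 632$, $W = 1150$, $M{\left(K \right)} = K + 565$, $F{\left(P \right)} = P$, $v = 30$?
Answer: $1113$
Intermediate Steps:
$M{\left(K \right)} = 565 + K$
$f{\left(g,O \right)} = -632 + O$
$f{\left(1129,W \right)} + M{\left(F{\left(v \right)} \right)} = \left(-632 + 1150\right) + \left(565 + 30\right) = 518 + 595 = 1113$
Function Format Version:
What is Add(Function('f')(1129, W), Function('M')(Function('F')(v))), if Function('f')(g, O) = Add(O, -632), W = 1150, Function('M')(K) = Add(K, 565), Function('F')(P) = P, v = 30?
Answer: 1113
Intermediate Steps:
Function('M')(K) = Add(565, K)
Function('f')(g, O) = Add(-632, O)
Add(Function('f')(1129, W), Function('M')(Function('F')(v))) = Add(Add(-632, 1150), Add(565, 30)) = Add(518, 595) = 1113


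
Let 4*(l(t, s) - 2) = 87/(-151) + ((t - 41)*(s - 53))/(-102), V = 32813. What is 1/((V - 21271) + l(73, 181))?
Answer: 30804/355287691 ≈ 8.6702e-5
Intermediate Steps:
l(t, s) = 1121/604 - (-53 + s)*(-41 + t)/408 (l(t, s) = 2 + (87/(-151) + ((t - 41)*(s - 53))/(-102))/4 = 2 + (87*(-1/151) + ((-41 + t)*(-53 + s))*(-1/102))/4 = 2 + (-87/151 + ((-53 + s)*(-41 + t))*(-1/102))/4 = 2 + (-87/151 - (-53 + s)*(-41 + t)/102)/4 = 2 + (-87/604 - (-53 + s)*(-41 + t)/408) = 1121/604 - (-53 + s)*(-41 + t)/408)
1/((V - 21271) + l(73, 181)) = 1/((32813 - 21271) + (-213781/61608 + (41/408)*181 + (53/408)*73 - 1/408*181*73)) = 1/(11542 + (-213781/61608 + 7421/408 + 3869/408 - 13213/408)) = 1/(11542 - 252077/30804) = 1/(355287691/30804) = 30804/355287691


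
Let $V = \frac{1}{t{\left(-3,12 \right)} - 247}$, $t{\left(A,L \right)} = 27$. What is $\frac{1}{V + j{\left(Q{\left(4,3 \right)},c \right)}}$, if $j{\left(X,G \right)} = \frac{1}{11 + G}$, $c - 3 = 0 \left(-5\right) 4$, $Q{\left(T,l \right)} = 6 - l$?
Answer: $\frac{1540}{103} \approx 14.951$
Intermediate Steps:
$c = 3$ ($c = 3 + 0 \left(-5\right) 4 = 3 + 0 \cdot 4 = 3 + 0 = 3$)
$V = - \frac{1}{220}$ ($V = \frac{1}{27 - 247} = \frac{1}{-220} = - \frac{1}{220} \approx -0.0045455$)
$\frac{1}{V + j{\left(Q{\left(4,3 \right)},c \right)}} = \frac{1}{- \frac{1}{220} + \frac{1}{11 + 3}} = \frac{1}{- \frac{1}{220} + \frac{1}{14}} = \frac{1}{\frac{103}{1540}} = \frac{1540}{103}$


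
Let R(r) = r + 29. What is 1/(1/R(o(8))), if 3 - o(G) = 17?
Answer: 15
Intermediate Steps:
o(G) = -14 (o(G) = 3 - 1*17 = 3 - 17 = -14)
R(r) = 29 + r
1/(1/R(o(8))) = 1/(1/(29 - 14)) = 1/(1/15) = 15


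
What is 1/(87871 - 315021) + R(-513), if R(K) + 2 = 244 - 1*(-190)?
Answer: 98128799/227150 ≈ 432.00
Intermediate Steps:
R(K) = 432 (R(K) = -2 + (244 - 1*(-190)) = -2 + (244 + 190) = -2 + 434 = 432)
1/(87871 - 315021) + R(-513) = 1/(87871 - 315021) + 432 = 1/(-227150) + 432 = -1/227150 + 432 = 98128799/227150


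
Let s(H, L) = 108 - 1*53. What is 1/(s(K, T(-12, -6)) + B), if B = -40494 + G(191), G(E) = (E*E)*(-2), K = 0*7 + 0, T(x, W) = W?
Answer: -1/113401 ≈ -8.8183e-6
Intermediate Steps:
K = 0 (K = 0 + 0 = 0)
s(H, L) = 55 (s(H, L) = 108 - 53 = 55)
G(E) = -2*E**2 (G(E) = E**2*(-2) = -2*E**2)
B = -113456 (B = -40494 - 2*191**2 = -40494 - 2*36481 = -40494 - 72962 = -113456)
1/(s(K, T(-12, -6)) + B) = 1/(55 - 113456) = 1/(-113401) = -1/113401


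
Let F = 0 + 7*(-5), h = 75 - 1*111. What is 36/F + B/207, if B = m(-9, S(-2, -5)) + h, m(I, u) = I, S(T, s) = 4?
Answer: -1003/805 ≈ -1.2460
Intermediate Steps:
h = -36 (h = 75 - 111 = -36)
B = -45 (B = -9 - 36 = -45)
F = -35 (F = 0 - 35 = -35)
36/F + B/207 = 36/(-35) - 45/207 = 36*(-1/35) - 45*1/207 = -36/35 - 5/23 = -1003/805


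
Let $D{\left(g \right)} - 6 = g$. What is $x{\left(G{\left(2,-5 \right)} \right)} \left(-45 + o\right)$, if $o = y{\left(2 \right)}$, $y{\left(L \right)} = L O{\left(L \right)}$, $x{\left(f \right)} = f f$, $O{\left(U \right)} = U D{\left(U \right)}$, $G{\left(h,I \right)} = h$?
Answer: $-52$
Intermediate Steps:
$D{\left(g \right)} = 6 + g$
$O{\left(U \right)} = U \left(6 + U\right)$
$x{\left(f \right)} = f^{2}$
$y{\left(L \right)} = L^{2} \left(6 + L\right)$ ($y{\left(L \right)} = L L \left(6 + L\right) = L^{2} \left(6 + L\right)$)
$o = 32$ ($o = 2^{2} \left(6 + 2\right) = 4 \cdot 8 = 32$)
$x{\left(G{\left(2,-5 \right)} \right)} \left(-45 + o\right) = 2^{2} \left(-45 + 32\right) = 4 \left(-13\right) = -52$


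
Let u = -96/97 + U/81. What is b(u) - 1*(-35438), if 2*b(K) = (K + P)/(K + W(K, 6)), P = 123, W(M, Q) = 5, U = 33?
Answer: 205088983/5785 ≈ 35452.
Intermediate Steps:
u = -1525/2619 (u = -96/97 + 33/81 = -96*1/97 + 33*(1/81) = -96/97 + 11/27 = -1525/2619 ≈ -0.58228)
b(K) = (123 + K)/(2*(5 + K)) (b(K) = ((K + 123)/(K + 5))/2 = ((123 + K)/(5 + K))/2 = (123 + K)/(2*(5 + K)))
b(u) - 1*(-35438) = (123 - 1525/2619)/(2*(5 - 1525/2619)) - 1*(-35438) = (½)*(320612/2619)/(11570/2619) + 35438 = (½)*(2619/11570)*(320612/2619) + 35438 = 80153/5785 + 35438 = 205088983/5785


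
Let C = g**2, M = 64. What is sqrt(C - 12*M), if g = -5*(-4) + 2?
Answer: 2*I*sqrt(71) ≈ 16.852*I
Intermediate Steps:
g = 22 (g = 20 + 2 = 22)
C = 484 (C = 22**2 = 484)
sqrt(C - 12*M) = sqrt(484 - 12*64) = sqrt(484 - 768) = sqrt(-284) = 2*I*sqrt(71)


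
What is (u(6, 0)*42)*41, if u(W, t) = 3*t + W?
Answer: 10332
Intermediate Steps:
u(W, t) = W + 3*t
(u(6, 0)*42)*41 = ((6 + 3*0)*42)*41 = ((6 + 0)*42)*41 = (6*42)*41 = 252*41 = 10332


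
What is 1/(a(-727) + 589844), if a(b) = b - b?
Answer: 1/589844 ≈ 1.6954e-6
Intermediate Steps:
a(b) = 0
1/(a(-727) + 589844) = 1/(0 + 589844) = 1/589844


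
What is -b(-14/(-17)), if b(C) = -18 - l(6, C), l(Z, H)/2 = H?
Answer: 334/17 ≈ 19.647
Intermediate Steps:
l(Z, H) = 2*H
b(C) = -18 - 2*C
-b(-14/(-17)) = -(-18 - (-28)/(-17)) = -(-18 - (-28)*(-1)/17) = -(-18 - 2*14/17) = -(-18 - 28/17) = -1*(-334/17) = 334/17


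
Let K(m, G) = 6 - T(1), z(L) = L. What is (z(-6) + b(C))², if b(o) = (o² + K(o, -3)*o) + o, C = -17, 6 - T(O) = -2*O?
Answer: 90000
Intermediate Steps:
T(O) = 6 + 2*O (T(O) = 6 - (-2)*O = 6 + 2*O)
K(m, G) = -2 (K(m, G) = 6 - (6 + 2*1) = 6 - (6 + 2) = 6 - 1*8 = 6 - 8 = -2)
b(o) = o² - o (b(o) = (o² - 2*o) + o = o² - o)
(z(-6) + b(C))² = (-6 - 17*(-1 - 17))² = (-6 - 17*(-18))² = (-6 + 306)² = 300² = 90000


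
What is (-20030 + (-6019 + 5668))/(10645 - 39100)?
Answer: 20381/28455 ≈ 0.71625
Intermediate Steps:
(-20030 + (-6019 + 5668))/(10645 - 39100) = (-20030 - 351)/(-28455) = -20381*(-1/28455) = 20381/28455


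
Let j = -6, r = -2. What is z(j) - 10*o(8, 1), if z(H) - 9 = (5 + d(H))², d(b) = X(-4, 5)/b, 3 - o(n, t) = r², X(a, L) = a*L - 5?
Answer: 3709/36 ≈ 103.03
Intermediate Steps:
X(a, L) = -5 + L*a (X(a, L) = L*a - 5 = -5 + L*a)
o(n, t) = -1 (o(n, t) = 3 - 1*(-2)² = 3 - 1*4 = 3 - 4 = -1)
d(b) = -25/b (d(b) = (-5 + 5*(-4))/b = (-5 - 20)/b = -25/b)
z(H) = 9 + (5 - 25/H)²
z(j) - 10*o(8, 1) = (34 - 250/(-6) + 625/(-6)²) - 10*(-1) = (34 - 250*(-⅙) + 625*(1/36)) + 10 = (34 + 125/3 + 625/36) + 10 = 3349/36 + 10 = 3709/36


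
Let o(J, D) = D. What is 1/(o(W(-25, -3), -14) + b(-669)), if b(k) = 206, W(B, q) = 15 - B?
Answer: 1/192 ≈ 0.0052083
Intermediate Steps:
1/(o(W(-25, -3), -14) + b(-669)) = 1/(-14 + 206) = 1/192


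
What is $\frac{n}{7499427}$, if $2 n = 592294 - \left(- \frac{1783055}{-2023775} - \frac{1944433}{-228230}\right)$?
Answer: $\frac{10942722563837131}{277110528088047420} \approx 0.039489$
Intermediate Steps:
$n = \frac{10942722563837131}{36950893460}$ ($n = \frac{592294 - \left(- \frac{1783055}{-2023775} - \frac{1944433}{-228230}\right)}{2} = \frac{592294 - \left(\left(-1783055\right) \left(- \frac{1}{2023775}\right) - - \frac{1944433}{228230}\right)}{2} = \frac{592294 - \left(\frac{356611}{404755} + \frac{1944433}{228230}\right)}{2} = \frac{592294 - \frac{173681661489}{18475446730}}{2} = \frac{1}{2} \cdot \frac{10942722563837131}{18475446730} = \frac{10942722563837131}{36950893460} \approx 2.9614 \cdot 10^{5}$)
$\frac{n}{7499427} = \frac{10942722563837131}{36950893460 \cdot 7499427} = \frac{10942722563837131}{36950893460} \cdot \frac{1}{7499427} = \frac{10942722563837131}{277110528088047420}$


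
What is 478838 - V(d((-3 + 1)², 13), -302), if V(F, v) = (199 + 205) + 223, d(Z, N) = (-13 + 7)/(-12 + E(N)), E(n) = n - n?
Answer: 478211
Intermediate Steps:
E(n) = 0
d(Z, N) = ½ (d(Z, N) = (-13 + 7)/(-12 + 0) = -6/(-12) = -6*(-1/12) = ½)
V(F, v) = 627 (V(F, v) = 404 + 223 = 627)
478838 - V(d((-3 + 1)², 13), -302) = 478838 - 1*627 = 478838 - 627 = 478211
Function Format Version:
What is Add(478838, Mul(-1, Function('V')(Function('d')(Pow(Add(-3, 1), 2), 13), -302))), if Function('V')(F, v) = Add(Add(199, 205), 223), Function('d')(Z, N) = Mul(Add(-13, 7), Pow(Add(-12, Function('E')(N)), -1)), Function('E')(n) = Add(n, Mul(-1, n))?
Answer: 478211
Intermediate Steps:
Function('E')(n) = 0
Function('d')(Z, N) = Rational(1, 2) (Function('d')(Z, N) = Mul(Add(-13, 7), Pow(Add(-12, 0), -1)) = Mul(-6, Pow(-12, -1)) = Mul(-6, Rational(-1, 12)) = Rational(1, 2))
Function('V')(F, v) = 627 (Function('V')(F, v) = Add(404, 223) = 627)
Add(478838, Mul(-1, Function('V')(Function('d')(Pow(Add(-3, 1), 2), 13), -302))) = Add(478838, Mul(-1, 627)) = Add(478838, -627) = 478211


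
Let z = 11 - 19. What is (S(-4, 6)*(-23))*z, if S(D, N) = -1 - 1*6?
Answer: -1288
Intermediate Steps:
z = -8
S(D, N) = -7 (S(D, N) = -1 - 6 = -7)
(S(-4, 6)*(-23))*z = -7*(-23)*(-8) = 161*(-8) = -1288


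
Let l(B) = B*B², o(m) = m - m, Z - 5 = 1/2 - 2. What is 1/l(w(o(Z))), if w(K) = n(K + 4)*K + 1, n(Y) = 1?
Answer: 1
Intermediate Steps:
Z = 7/2 (Z = 5 + (1/2 - 2) = 5 + (½ - 2) = 5 - 3/2 = 7/2 ≈ 3.5000)
o(m) = 0
w(K) = 1 + K (w(K) = 1*K + 1 = K + 1 = 1 + K)
l(B) = B³
1/l(w(o(Z))) = 1/((1 + 0)³) = 1/(1³) = 1/1 = 1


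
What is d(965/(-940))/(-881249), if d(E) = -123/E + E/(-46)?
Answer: -200013601/1470860980936 ≈ -0.00013598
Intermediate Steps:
d(E) = -123/E - E/46 (d(E) = -123/E + E*(-1/46) = -123/E - E/46)
d(965/(-940))/(-881249) = (-123/(965/(-940)) - 965/(46*(-940)))/(-881249) = (-123/(965*(-1/940)) - 965*(-1)/(46*940))*(-1/881249) = (-123/(-193/188) - 1/46*(-193/188))*(-1/881249) = (-123*(-188/193) + 193/8648)*(-1/881249) = (23124/193 + 193/8648)*(-1/881249) = (200013601/1669064)*(-1/881249) = -200013601/1470860980936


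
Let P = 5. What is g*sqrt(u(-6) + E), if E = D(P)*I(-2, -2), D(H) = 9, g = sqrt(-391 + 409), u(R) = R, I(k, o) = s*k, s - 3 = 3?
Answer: 6*I*sqrt(57) ≈ 45.299*I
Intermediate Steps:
s = 6 (s = 3 + 3 = 6)
I(k, o) = 6*k
g = 3*sqrt(2) (g = sqrt(18) = 3*sqrt(2) ≈ 4.2426)
E = -108 (E = 9*(6*(-2)) = 9*(-12) = -108)
g*sqrt(u(-6) + E) = (3*sqrt(2))*sqrt(-6 - 108) = (3*sqrt(2))*sqrt(-114) = (3*sqrt(2))*(I*sqrt(114)) = 6*I*sqrt(57)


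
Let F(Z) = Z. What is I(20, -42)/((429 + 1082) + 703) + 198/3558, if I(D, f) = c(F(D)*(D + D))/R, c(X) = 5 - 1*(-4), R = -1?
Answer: 7525/145878 ≈ 0.051584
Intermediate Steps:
c(X) = 9 (c(X) = 5 + 4 = 9)
I(D, f) = -9 (I(D, f) = 9/(-1) = 9*(-1) = -9)
I(20, -42)/((429 + 1082) + 703) + 198/3558 = -9/((429 + 1082) + 703) + 198/3558 = -9/(1511 + 703) + 198*(1/3558) = -9/2214 + 33/593 = -9*1/2214 + 33/593 = -1/246 + 33/593 = 7525/145878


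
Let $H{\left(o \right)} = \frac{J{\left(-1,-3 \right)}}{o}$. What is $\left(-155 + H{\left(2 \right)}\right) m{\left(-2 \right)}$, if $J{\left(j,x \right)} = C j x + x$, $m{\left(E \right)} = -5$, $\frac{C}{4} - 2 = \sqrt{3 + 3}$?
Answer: $\frac{1445}{2} - 30 \sqrt{6} \approx 649.02$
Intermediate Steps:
$C = 8 + 4 \sqrt{6}$ ($C = 8 + 4 \sqrt{3 + 3} = 8 + 4 \sqrt{6} \approx 17.798$)
$J{\left(j,x \right)} = x + j x \left(8 + 4 \sqrt{6}\right)$ ($J{\left(j,x \right)} = \left(8 + 4 \sqrt{6}\right) j x + x = j \left(8 + 4 \sqrt{6}\right) x + x = j x \left(8 + 4 \sqrt{6}\right) + x = x + j x \left(8 + 4 \sqrt{6}\right)$)
$H{\left(o \right)} = \frac{21 + 12 \sqrt{6}}{o}$ ($H{\left(o \right)} = \frac{\left(-3\right) \left(1 + 4 \left(-1\right) \left(2 + \sqrt{6}\right)\right)}{o} = \frac{\left(-3\right) \left(1 - \left(8 + 4 \sqrt{6}\right)\right)}{o} = \frac{\left(-3\right) \left(-7 - 4 \sqrt{6}\right)}{o} = \frac{21 + 12 \sqrt{6}}{o}$)
$\left(-155 + H{\left(2 \right)}\right) m{\left(-2 \right)} = \left(-155 + \frac{3 \left(7 + 4 \sqrt{6}\right)}{2}\right) \left(-5\right) = \left(-155 + 3 \cdot \frac{1}{2} \left(7 + 4 \sqrt{6}\right)\right) \left(-5\right) = \left(-155 + \left(\frac{21}{2} + 6 \sqrt{6}\right)\right) \left(-5\right) = \left(- \frac{289}{2} + 6 \sqrt{6}\right) \left(-5\right) = \frac{1445}{2} - 30 \sqrt{6}$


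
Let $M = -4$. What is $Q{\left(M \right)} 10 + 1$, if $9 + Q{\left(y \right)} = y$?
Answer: $-129$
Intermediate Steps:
$Q{\left(y \right)} = -9 + y$
$Q{\left(M \right)} 10 + 1 = \left(-9 - 4\right) 10 + 1 = \left(-13\right) 10 + 1 = -130 + 1 = -129$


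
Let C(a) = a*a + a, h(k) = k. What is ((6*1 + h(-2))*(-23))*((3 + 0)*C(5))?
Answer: -8280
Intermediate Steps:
C(a) = a + a² (C(a) = a² + a = a + a²)
((6*1 + h(-2))*(-23))*((3 + 0)*C(5)) = ((6*1 - 2)*(-23))*((3 + 0)*(5*(1 + 5))) = ((6 - 2)*(-23))*(3*(5*6)) = (4*(-23))*(3*30) = -92*90 = -8280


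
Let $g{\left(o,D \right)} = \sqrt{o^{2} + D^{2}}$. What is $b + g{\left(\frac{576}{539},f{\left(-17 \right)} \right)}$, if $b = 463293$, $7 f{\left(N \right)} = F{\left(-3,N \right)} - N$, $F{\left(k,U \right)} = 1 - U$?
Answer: $463293 + \frac{\sqrt{7594801}}{539} \approx 4.633 \cdot 10^{5}$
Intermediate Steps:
$f{\left(N \right)} = \frac{1}{7} - \frac{2 N}{7}$ ($f{\left(N \right)} = \frac{\left(1 - N\right) - N}{7} = \frac{1 - 2 N}{7} = \frac{1}{7} - \frac{2 N}{7}$)
$g{\left(o,D \right)} = \sqrt{D^{2} + o^{2}}$
$b + g{\left(\frac{576}{539},f{\left(-17 \right)} \right)} = 463293 + \sqrt{\left(\frac{1}{7} - - \frac{34}{7}\right)^{2} + \left(\frac{576}{539}\right)^{2}} = 463293 + \sqrt{\left(\frac{1}{7} + \frac{34}{7}\right)^{2} + \left(576 \cdot \frac{1}{539}\right)^{2}} = 463293 + \sqrt{5^{2} + \left(\frac{576}{539}\right)^{2}} = 463293 + \sqrt{25 + \frac{331776}{290521}} = 463293 + \sqrt{\frac{7594801}{290521}} = 463293 + \frac{\sqrt{7594801}}{539}$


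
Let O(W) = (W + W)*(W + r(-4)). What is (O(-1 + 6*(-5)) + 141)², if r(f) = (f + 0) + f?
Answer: 6548481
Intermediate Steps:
r(f) = 2*f (r(f) = f + f = 2*f)
O(W) = 2*W*(-8 + W) (O(W) = (W + W)*(W + 2*(-4)) = (2*W)*(W - 8) = (2*W)*(-8 + W) = 2*W*(-8 + W))
(O(-1 + 6*(-5)) + 141)² = (2*(-1 + 6*(-5))*(-8 + (-1 + 6*(-5))) + 141)² = (2*(-1 - 30)*(-8 + (-1 - 30)) + 141)² = (2*(-31)*(-8 - 31) + 141)² = (2*(-31)*(-39) + 141)² = (2418 + 141)² = 2559² = 6548481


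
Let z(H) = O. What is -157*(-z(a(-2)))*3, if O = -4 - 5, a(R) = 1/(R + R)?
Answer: -4239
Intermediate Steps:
a(R) = 1/(2*R)
O = -9
z(H) = -9
-157*(-z(a(-2)))*3 = -157*(-1*(-9))*3 = -1413*3 = -157*27 = -4239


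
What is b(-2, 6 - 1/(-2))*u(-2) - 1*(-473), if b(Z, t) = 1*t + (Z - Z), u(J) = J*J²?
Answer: 421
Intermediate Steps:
u(J) = J³
b(Z, t) = t (b(Z, t) = t + 0 = t)
b(-2, 6 - 1/(-2))*u(-2) - 1*(-473) = (6 - 1/(-2))*(-2)³ - 1*(-473) = (6 - 1*(-½))*(-8) + 473 = (6 + ½)*(-8) + 473 = (13/2)*(-8) + 473 = -52 + 473 = 421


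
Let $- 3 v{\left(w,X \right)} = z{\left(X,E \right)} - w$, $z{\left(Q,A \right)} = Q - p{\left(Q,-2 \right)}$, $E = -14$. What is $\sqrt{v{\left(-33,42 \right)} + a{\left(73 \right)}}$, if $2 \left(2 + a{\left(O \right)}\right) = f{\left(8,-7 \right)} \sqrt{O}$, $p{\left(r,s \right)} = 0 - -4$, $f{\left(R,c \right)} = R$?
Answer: $\frac{\sqrt{-231 + 36 \sqrt{73}}}{3} \approx 2.9171$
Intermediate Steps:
$p{\left(r,s \right)} = 4$ ($p{\left(r,s \right)} = 0 + 4 = 4$)
$z{\left(Q,A \right)} = -4 + Q$ ($z{\left(Q,A \right)} = Q - 4 = -4 + Q$)
$v{\left(w,X \right)} = \frac{4}{3} - \frac{X}{3} + \frac{w}{3}$ ($v{\left(w,X \right)} = - \frac{\left(-4 + X\right) - w}{3} = - \frac{-4 + X - w}{3} = \frac{4}{3} - \frac{X}{3} + \frac{w}{3}$)
$a{\left(O \right)} = -2 + 4 \sqrt{O}$ ($a{\left(O \right)} = -2 + \frac{8 \sqrt{O}}{2} = -2 + 4 \sqrt{O}$)
$\sqrt{v{\left(-33,42 \right)} + a{\left(73 \right)}} = \sqrt{\left(\frac{4}{3} - 14 + \frac{1}{3} \left(-33\right)\right) - \left(2 - 4 \sqrt{73}\right)} = \sqrt{\left(\frac{4}{3} - 14 - 11\right) - \left(2 - 4 \sqrt{73}\right)} = \sqrt{- \frac{71}{3} - \left(2 - 4 \sqrt{73}\right)} = \sqrt{- \frac{77}{3} + 4 \sqrt{73}}$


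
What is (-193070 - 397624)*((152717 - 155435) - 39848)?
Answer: 25143480804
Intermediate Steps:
(-193070 - 397624)*((152717 - 155435) - 39848) = -590694*(-2718 - 39848) = -590694*(-42566) = 25143480804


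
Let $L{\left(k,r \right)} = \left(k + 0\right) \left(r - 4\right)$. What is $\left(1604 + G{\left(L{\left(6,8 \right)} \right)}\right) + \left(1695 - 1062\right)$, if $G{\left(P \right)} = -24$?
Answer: $2213$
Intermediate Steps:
$L{\left(k,r \right)} = k \left(-4 + r\right)$
$\left(1604 + G{\left(L{\left(6,8 \right)} \right)}\right) + \left(1695 - 1062\right) = \left(1604 - 24\right) + \left(1695 - 1062\right) = 1580 + \left(1695 - 1062\right) = 1580 + 633 = 2213$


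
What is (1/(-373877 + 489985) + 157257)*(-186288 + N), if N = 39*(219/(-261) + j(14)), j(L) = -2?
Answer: -98699070768596191/3367132 ≈ -2.9313e+10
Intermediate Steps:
N = -3211/29 (N = 39*(219/(-261) - 2) = 39*(219*(-1/261) - 2) = 39*(-73/87 - 2) = 39*(-247/87) = -3211/29 ≈ -110.72)
(1/(-373877 + 489985) + 157257)*(-186288 + N) = (1/(-373877 + 489985) + 157257)*(-186288 - 3211/29) = (1/116108 + 157257)*(-5405563/29) = (18258795757/116108)*(-5405563/29) = -98699070768596191/3367132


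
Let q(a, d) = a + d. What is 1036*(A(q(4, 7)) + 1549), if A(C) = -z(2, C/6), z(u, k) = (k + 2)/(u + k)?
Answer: 1603728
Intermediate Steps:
z(u, k) = (2 + k)/(k + u)
A(C) = -1 (A(C) = -(2 + C/6)/(C/6 + 2) = -(2 + C/6)/(2 + C/6) = -1*1 = -1)
1036*(A(q(4, 7)) + 1549) = 1036*(-1 + 1549) = 1036*1548 = 1603728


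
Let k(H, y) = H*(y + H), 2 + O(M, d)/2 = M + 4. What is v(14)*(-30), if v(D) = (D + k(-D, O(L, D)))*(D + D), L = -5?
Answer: -246960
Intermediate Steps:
O(M, d) = 4 + 2*M (O(M, d) = -4 + 2*(M + 4) = -4 + 2*(4 + M) = -4 + (8 + 2*M) = 4 + 2*M)
k(H, y) = H*(H + y)
v(D) = 2*D*(D - D*(-6 - D)) (v(D) = (D + (-D)*(-D + (4 + 2*(-5))))*(D + D) = (D + (-D)*(-D + (4 - 10)))*(2*D) = (D + (-D)*(-D - 6))*(2*D) = (D + (-D)*(-6 - D))*(2*D) = (D - D*(-6 - D))*(2*D) = 2*D*(D - D*(-6 - D)))
v(14)*(-30) = (2*14²*(7 + 14))*(-30) = (2*196*21)*(-30) = 8232*(-30) = -246960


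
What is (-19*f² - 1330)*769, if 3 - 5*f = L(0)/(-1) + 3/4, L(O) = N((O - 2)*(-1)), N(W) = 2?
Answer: -413330579/400 ≈ -1.0333e+6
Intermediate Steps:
L(O) = 2
f = 17/20 (f = ⅗ - (2/(-1) + 3/4)/5 = ⅗ - (2*(-1) + 3*(¼))/5 = ⅗ - (-2 + ¾)/5 = ⅗ - ⅕*(-5/4) = ⅗ + ¼ = 17/20 ≈ 0.85000)
(-19*f² - 1330)*769 = (-19*(17/20)² - 1330)*769 = (-19*289/400 - 1330)*769 = (-5491/400 - 1330)*769 = -537491/400*769 = -413330579/400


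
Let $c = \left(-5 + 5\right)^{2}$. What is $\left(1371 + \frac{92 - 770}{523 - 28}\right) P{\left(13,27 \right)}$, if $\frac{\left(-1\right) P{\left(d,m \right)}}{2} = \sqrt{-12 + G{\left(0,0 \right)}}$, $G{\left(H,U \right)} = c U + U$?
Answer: $- \frac{903956 i \sqrt{3}}{165} \approx - 9489.1 i$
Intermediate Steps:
$c = 0$ ($c = 0^{2} = 0$)
$G{\left(H,U \right)} = U$ ($G{\left(H,U \right)} = 0 U + U = 0 + U = U$)
$P{\left(d,m \right)} = - 4 i \sqrt{3}$ ($P{\left(d,m \right)} = - 2 \sqrt{-12 + 0} = - 2 \sqrt{-12} = - 2 \cdot 2 i \sqrt{3} = - 4 i \sqrt{3}$)
$\left(1371 + \frac{92 - 770}{523 - 28}\right) P{\left(13,27 \right)} = \left(1371 + \frac{92 - 770}{523 - 28}\right) \left(- 4 i \sqrt{3}\right) = \left(1371 - \frac{678}{495}\right) \left(- 4 i \sqrt{3}\right) = \left(1371 - \frac{226}{165}\right) \left(- 4 i \sqrt{3}\right) = \frac{225989 \left(- 4 i \sqrt{3}\right)}{165} = - \frac{903956 i \sqrt{3}}{165}$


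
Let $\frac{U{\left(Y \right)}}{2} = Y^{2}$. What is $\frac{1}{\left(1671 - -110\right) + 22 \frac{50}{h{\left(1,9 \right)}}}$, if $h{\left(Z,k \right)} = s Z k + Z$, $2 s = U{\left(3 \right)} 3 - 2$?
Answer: $\frac{47}{83927} \approx 0.00056001$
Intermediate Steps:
$U{\left(Y \right)} = 2 Y^{2}$
$s = 26$ ($s = \frac{2 \cdot 3^{2} \cdot 3 - 2}{2} = \frac{2 \cdot 9 \cdot 3 - 2}{2} = \frac{18 \cdot 3 - 2}{2} = \frac{54 - 2}{2} = \frac{1}{2} \cdot 52 = 26$)
$h{\left(Z,k \right)} = Z + 26 Z k$ ($h{\left(Z,k \right)} = 26 Z k + Z = Z + 26 Z k$)
$\frac{1}{\left(1671 - -110\right) + 22 \frac{50}{h{\left(1,9 \right)}}} = \frac{1}{\left(1671 - -110\right) + 22 \frac{50}{1 \left(1 + 26 \cdot 9\right)}} = \frac{1}{\left(1671 + 110\right) + 22 \frac{50}{1 \left(1 + 234\right)}} = \frac{1}{1781 + 22 \frac{50}{1 \cdot 235}} = \frac{1}{1781 + 22 \cdot \frac{50}{235}} = \frac{1}{1781 + 22 \cdot 50 \cdot \frac{1}{235}} = \frac{1}{1781 + 22 \cdot \frac{10}{47}} = \frac{1}{1781 + \frac{220}{47}} = \frac{1}{\frac{83927}{47}} = \frac{47}{83927}$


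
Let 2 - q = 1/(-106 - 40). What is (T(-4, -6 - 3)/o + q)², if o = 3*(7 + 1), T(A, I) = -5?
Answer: 9928801/3069504 ≈ 3.2347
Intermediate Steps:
o = 24 (o = 3*8 = 24)
q = 293/146 (q = 2 - 1/(-106 - 40) = 2 - 1/(-146) = 2 - 1*(-1/146) = 2 + 1/146 = 293/146 ≈ 2.0069)
(T(-4, -6 - 3)/o + q)² = (-5/24 + 293/146)² = (3151/1752)² = 9928801/3069504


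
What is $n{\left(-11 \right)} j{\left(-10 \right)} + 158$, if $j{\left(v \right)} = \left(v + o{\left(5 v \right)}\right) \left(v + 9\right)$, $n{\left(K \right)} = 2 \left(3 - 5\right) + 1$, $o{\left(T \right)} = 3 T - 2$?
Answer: $-328$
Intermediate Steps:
$o{\left(T \right)} = -2 + 3 T$
$n{\left(K \right)} = -3$ ($n{\left(K \right)} = 2 \left(-2\right) + 1 = -4 + 1 = -3$)
$j{\left(v \right)} = \left(-2 + 16 v\right) \left(9 + v\right)$ ($j{\left(v \right)} = \left(v + \left(-2 + 3 \cdot 5 v\right)\right) \left(v + 9\right) = \left(v + \left(-2 + 15 v\right)\right) \left(9 + v\right) = \left(-2 + 16 v\right) \left(9 + v\right)$)
$n{\left(-11 \right)} j{\left(-10 \right)} + 158 = - 3 \left(-18 + 16 \left(-10\right)^{2} + 142 \left(-10\right)\right) + 158 = - 3 \left(-18 + 16 \cdot 100 - 1420\right) + 158 = - 3 \left(-18 + 1600 - 1420\right) + 158 = \left(-3\right) 162 + 158 = -486 + 158 = -328$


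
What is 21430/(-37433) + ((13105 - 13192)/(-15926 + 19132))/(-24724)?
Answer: -1698648779249/2967132135352 ≈ -0.57249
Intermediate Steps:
21430/(-37433) + ((13105 - 13192)/(-15926 + 19132))/(-24724) = 21430*(-1/37433) - 87/3206*(-1/24724) = -21430/37433 - 87*1/3206*(-1/24724) = -21430/37433 - 87/3206*(-1/24724) = -21430/37433 + 87/79265144 = -1698648779249/2967132135352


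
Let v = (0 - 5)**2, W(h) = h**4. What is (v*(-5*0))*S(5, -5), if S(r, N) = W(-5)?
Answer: 0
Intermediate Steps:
S(r, N) = 625 (S(r, N) = (-5)**4 = 625)
v = 25 (v = (-5)**2 = 25)
(v*(-5*0))*S(5, -5) = (25*(-5*0))*625 = (25*0)*625 = 0*625 = 0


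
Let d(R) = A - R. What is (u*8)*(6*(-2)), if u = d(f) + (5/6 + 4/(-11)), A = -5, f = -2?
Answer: 2672/11 ≈ 242.91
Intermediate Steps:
d(R) = -5 - R
u = -167/66 (u = (-5 - 1*(-2)) + (5/6 + 4/(-11)) = (-5 + 2) + (5*(⅙) + 4*(-1/11)) = -3 + (⅚ - 4/11) = -3 + 31/66 = -167/66 ≈ -2.5303)
(u*8)*(6*(-2)) = (-167/66*8)*(6*(-2)) = -668/33*(-12) = 2672/11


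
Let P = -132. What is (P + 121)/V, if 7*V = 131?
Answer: -77/131 ≈ -0.58779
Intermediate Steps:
V = 131/7 (V = (⅐)*131 = 131/7 ≈ 18.714)
(P + 121)/V = (-132 + 121)/(131/7) = (7/131)*(-11) = -77/131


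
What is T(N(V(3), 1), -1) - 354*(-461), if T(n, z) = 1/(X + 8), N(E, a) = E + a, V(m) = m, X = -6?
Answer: 326389/2 ≈ 1.6319e+5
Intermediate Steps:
T(n, z) = ½ (T(n, z) = 1/(-6 + 8) = 1/2 = ½)
T(N(V(3), 1), -1) - 354*(-461) = ½ - 354*(-461) = ½ + 163194 = 326389/2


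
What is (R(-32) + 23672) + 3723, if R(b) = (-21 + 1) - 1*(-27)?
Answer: 27402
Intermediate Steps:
R(b) = 7 (R(b) = -20 + 27 = 7)
(R(-32) + 23672) + 3723 = (7 + 23672) + 3723 = 23679 + 3723 = 27402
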